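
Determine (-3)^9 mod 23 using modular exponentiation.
By repeated squaring mod 23: (-3)^{1}≡20, (-3)^{2}≡9, (-3)^{4}≡12, (-3)^{8}≡6. Then (-3)^{9} = (-3)^{8+1} ≡ 6 × 20 ≡ 5 mod 23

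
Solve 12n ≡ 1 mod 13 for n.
Since 13 is prime, by Fermat 12^(-1) ≡ 12^{11} ≡ 12 mod 13. Verify: 12 × 12 = 144 ≡ 1 mod 13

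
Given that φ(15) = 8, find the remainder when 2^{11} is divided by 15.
By Euler: 2^{8} ≡ 1 (mod 15) since gcd(2, 15) = 1. 11 = 1×8 + 3. So 2^{11} ≡ 2^{3} ≡ 8 (mod 15)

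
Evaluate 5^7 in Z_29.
By repeated squaring mod 29: 5^{1}≡5, 5^{2}≡25, 5^{4}≡16. Then 5^{7} = 5^{4+2+1} ≡ 16 × 25 × 5 ≡ 28 mod 29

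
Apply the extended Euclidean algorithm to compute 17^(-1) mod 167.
Extended GCD: 17(59) + 167(-6) = 1. So 17^(-1) ≡ 59 mod 167. Verify: 17 × 59 = 1003 ≡ 1 mod 167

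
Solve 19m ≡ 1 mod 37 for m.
Since 37 is prime, by Fermat 19^(-1) ≡ 19^{35} ≡ 2 mod 37. Verify: 19 × 2 = 38 ≡ 1 mod 37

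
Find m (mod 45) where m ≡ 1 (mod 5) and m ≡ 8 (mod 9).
M = 5 × 9 = 45. M₁ = 9, y₁ ≡ 4 (mod 5). M₂ = 5, y₂ ≡ 2 (mod 9). m = 1×9×4 + 8×5×2 ≡ 26 (mod 45)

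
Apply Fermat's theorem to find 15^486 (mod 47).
By Fermat: 15^{46} ≡ 1 (mod 47). 486 ≡ 26 (mod 46). So 15^{486} ≡ 15^{26} ≡ 9 (mod 47)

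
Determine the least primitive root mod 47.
g = 5. For each prime q|46: 5^{23}≡46, 5^{2}≡25, none ≡ 1, so ord_47(5) = 46 and 5 is a primitive root.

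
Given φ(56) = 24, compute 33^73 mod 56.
By Euler: 33^{24} ≡ 1 (mod 56) since gcd(33, 56) = 1. 73 = 3×24 + 1. So 33^{73} ≡ 33^{1} ≡ 33 (mod 56)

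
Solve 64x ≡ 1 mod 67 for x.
Since 67 is prime, by Fermat 64^(-1) ≡ 64^{65} ≡ 22 mod 67. Verify: 64 × 22 = 1408 ≡ 1 mod 67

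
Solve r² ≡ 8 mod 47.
The square roots of 8 mod 47 are 14 and 33. Verify: 14² = 196 ≡ 8 mod 47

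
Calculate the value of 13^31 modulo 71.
By repeated squaring (mod 71): 13^{1}≡13, 13^{2}≡27, 13^{4}≡19, 13^{8}≡6, 13^{16}≡36. Then 13^{31} = 13^{16+8+4+2+1} ≡ 36 × 6 × 19 × 27 × 13 ≡ 56 (mod 71)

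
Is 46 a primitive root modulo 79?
46^{13} ≡ 1 mod 79 and 13 < 78, so ord_79(46) = 13 ≠ 78 and 46 is not a primitive root.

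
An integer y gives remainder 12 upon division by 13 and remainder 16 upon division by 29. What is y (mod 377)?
M = 13 × 29 = 377. M₁ = 29, y₁ ≡ 9 (mod 13). M₂ = 13, y₂ ≡ 9 (mod 29). y = 12×29×9 + 16×13×9 ≡ 103 (mod 377)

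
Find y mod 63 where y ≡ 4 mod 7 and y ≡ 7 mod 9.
M = 7 × 9 = 63. M₁ = 9, y₁ ≡ 4 mod 7. M₂ = 7, y₂ ≡ 4 mod 9. y = 4×9×4 + 7×7×4 ≡ 25 mod 63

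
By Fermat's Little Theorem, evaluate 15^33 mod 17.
By Fermat: 15^{16} ≡ 1 (mod 17). 33 = 2×16 + 1. So 15^{33} ≡ 15^{1} ≡ 15 (mod 17)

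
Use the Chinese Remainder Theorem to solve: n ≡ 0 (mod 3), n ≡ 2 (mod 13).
M = 3 × 13 = 39. M₁ = 13, y₁ ≡ 1 (mod 3). M₂ = 3, y₂ ≡ 9 (mod 13). n = 0×13×1 + 2×3×9 ≡ 15 (mod 39)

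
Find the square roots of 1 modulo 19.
The square roots of 1 mod 19 are 1 and 18. Verify: 1² = 1 ≡ 1 mod 19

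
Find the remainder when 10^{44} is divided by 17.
By Fermat: 10^{16} ≡ 1 mod 17. 44 = 2×16 + 12. So 10^{44} ≡ 10^{12} ≡ 13 mod 17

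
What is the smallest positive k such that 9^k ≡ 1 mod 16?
Powers of 9 mod 16: 9^1≡9, 9^2≡1. So the order of 9 is 2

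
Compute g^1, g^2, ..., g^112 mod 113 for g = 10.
10^1, 10^2, ..., 10^{112} mod 113: [10, 100, 96, 56, 108, 63, 65, 85, 59, 25, 24, 14, 27, 44, 101, 106, 43, 91, 6, 60, 35, 11, 110, 83, 39, 51, 58, 15, 37, 31, 84, 49, 38, 41, 71, 32, 94, 36, 21, 97, 66, 95, 46, 8, 80, 9, 90, 109, 73, 52, 68, 2, 20, 87, 79, 112, 103, 13, 17, 57, 5, 50, 48, 28, 54, 88, 89, 99, 86, 69, 12, 7, 70, 22, 107, 53, 78, 102, 3, 30, 74, 62, 55, 98, 76, 82, 29, 64, 75, 72, 42, 81, 19, 77, 92, 16, 47, 18, 67, 105, 33, 104, 23, 4, 40, 61, 45, 111, 93, 26, 34, 1]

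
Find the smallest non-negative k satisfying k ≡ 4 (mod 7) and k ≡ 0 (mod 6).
M = 7 × 6 = 42. M₁ = 6, y₁ ≡ 6 (mod 7). M₂ = 7, y₂ ≡ 1 (mod 6). k = 4×6×6 + 0×7×1 ≡ 18 (mod 42)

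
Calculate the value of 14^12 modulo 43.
By repeated squaring mod 43: 14^{1}≡14, 14^{2}≡24, 14^{4}≡17, 14^{8}≡31. Then 14^{12} = 14^{8+4} ≡ 31 × 17 ≡ 11 mod 43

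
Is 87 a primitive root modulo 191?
ord_191(87) divides 190. For each prime q|190: 87^{95}≡190, 87^{38}≡49, 87^{10}≡6, none ≡ 1. So 87 has order 190 and is a primitive root mod 191.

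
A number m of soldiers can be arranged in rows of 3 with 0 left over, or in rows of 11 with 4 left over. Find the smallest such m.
M = 3 × 11 = 33. M₁ = 11, y₁ ≡ 2 (mod 3). M₂ = 3, y₂ ≡ 4 (mod 11). m = 0×11×2 + 4×3×4 ≡ 15 (mod 33)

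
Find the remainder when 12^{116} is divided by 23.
By Fermat: 12^{22} ≡ 1 (mod 23). 116 = 5×22 + 6. So 12^{116} ≡ 12^{6} ≡ 9 (mod 23)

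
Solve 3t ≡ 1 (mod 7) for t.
Since 7 is prime, by Fermat 3^(-1) ≡ 3^{5} ≡ 5 (mod 7). Verify: 3 × 5 = 15 ≡ 1 (mod 7)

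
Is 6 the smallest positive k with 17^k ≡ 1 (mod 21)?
Powers of 17 mod 21: 17^1≡17, 17^2≡16, 17^3≡20, 17^4≡4, 17^5≡5, 17^6≡1. First k with 17^k≡1 is k=6. Yes, ord_21(17) = 6.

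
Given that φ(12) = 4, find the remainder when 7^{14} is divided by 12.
By Euler: 7^{4} ≡ 1 (mod 12) since gcd(7, 12) = 1. 14 = 3×4 + 2. So 7^{14} ≡ 7^{2} ≡ 1 (mod 12)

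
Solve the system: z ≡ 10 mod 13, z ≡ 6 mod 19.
M = 13 × 19 = 247. M₁ = 19, y₁ ≡ 11 mod 13. M₂ = 13, y₂ ≡ 3 mod 19. z = 10×19×11 + 6×13×3 ≡ 101 mod 247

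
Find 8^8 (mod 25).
By repeated squaring (mod 25): 8^{1}≡8, 8^{2}≡14, 8^{4}≡21, 8^{8}≡16. So 8^{8} ≡ 16 (mod 25)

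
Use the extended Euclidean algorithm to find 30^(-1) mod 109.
Extended GCD: 30(40) + 109(-11) = 1. So 30^(-1) ≡ 40 mod 109. Verify: 30 × 40 = 1200 ≡ 1 mod 109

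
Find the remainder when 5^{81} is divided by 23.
By Fermat: 5^{22} ≡ 1 (mod 23). 81 = 3×22 + 15. So 5^{81} ≡ 5^{15} ≡ 19 (mod 23)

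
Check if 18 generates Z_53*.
ord_53(18) divides 52. For each prime q|52: 18^{26}≡52, 18^{4}≡36, none ≡ 1. So 18 has order 52 and is a primitive root mod 53.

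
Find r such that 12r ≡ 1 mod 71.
Since 71 is prime, by Fermat 12^(-1) ≡ 12^{69} ≡ 6 mod 71. Verify: 12 × 6 = 72 ≡ 1 mod 71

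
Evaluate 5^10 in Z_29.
By repeated squaring (mod 29): 5^{1}≡5, 5^{2}≡25, 5^{4}≡16, 5^{8}≡24. Then 5^{10} = 5^{8+2} ≡ 24 × 25 ≡ 20 (mod 29)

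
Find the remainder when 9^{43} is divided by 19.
By Fermat: 9^{18} ≡ 1 mod 19. 43 = 2×18 + 7. So 9^{43} ≡ 9^{7} ≡ 4 mod 19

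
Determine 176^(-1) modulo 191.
Since 191 is prime, by Fermat 176^(-1) ≡ 176^{189} ≡ 140 mod 191. Verify: 176 × 140 = 24640 ≡ 1 mod 191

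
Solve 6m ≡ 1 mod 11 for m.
Since 11 is prime, by Fermat 6^(-1) ≡ 6^{9} ≡ 2 mod 11. Verify: 6 × 2 = 12 ≡ 1 mod 11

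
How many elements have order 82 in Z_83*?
Number of primitive roots mod 83 = φ(p-1) = φ(82) = 40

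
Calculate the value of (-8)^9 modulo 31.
By repeated squaring mod 31: (-8)^{1}≡23, (-8)^{2}≡2, (-8)^{4}≡4, (-8)^{8}≡16. Then (-8)^{9} = (-8)^{8+1} ≡ 16 × 23 ≡ 27 mod 31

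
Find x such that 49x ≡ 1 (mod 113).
Since 113 is prime, by Fermat 49^(-1) ≡ 49^{111} ≡ 30 (mod 113). Verify: 49 × 30 = 1470 ≡ 1 (mod 113)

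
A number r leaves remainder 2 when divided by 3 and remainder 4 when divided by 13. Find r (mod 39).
M = 3 × 13 = 39. M₁ = 13, y₁ ≡ 1 (mod 3). M₂ = 3, y₂ ≡ 9 (mod 13). r = 2×13×1 + 4×3×9 ≡ 17 (mod 39)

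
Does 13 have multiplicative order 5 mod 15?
Powers of 13 mod 15: 13^1≡13, 13^2≡4, 13^3≡7, 13^4≡1. Already 13^4≡1, so the order is 4 < 5. No, the actual order is 4.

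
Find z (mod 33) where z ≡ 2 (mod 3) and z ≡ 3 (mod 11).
M = 3 × 11 = 33. M₁ = 11, y₁ ≡ 2 (mod 3). M₂ = 3, y₂ ≡ 4 (mod 11). z = 2×11×2 + 3×3×4 ≡ 14 (mod 33)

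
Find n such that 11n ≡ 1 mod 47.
Since 47 is prime, by Fermat 11^(-1) ≡ 11^{45} ≡ 30 mod 47. Verify: 11 × 30 = 330 ≡ 1 mod 47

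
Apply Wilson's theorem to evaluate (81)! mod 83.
(82)! = (81)! × (82) ≡ -1 (mod 83). So (81)! ≡ -1 × (82)^(-1) ≡ (-1)×(-1) = 1 (mod 83)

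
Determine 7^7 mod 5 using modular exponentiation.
Using Fermat: 7^{4} ≡ 1 mod 5. 7 ≡ 3 mod 4. So 7^{7} ≡ 7^{3} ≡ 3 mod 5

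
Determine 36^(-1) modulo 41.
Since 41 is prime, by Fermat 36^(-1) ≡ 36^{39} ≡ 8 mod 41. Verify: 36 × 8 = 288 ≡ 1 mod 41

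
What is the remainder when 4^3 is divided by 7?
4^{3} = 64 ≡ 1 mod 7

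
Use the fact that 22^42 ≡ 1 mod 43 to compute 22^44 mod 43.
By Fermat: 22^{42} ≡ 1 mod 43. So 22^{44} = 22^{42} · 22^{2} ≡ 22^{2} ≡ 11 mod 43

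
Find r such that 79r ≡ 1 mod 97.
Since 97 is prime, by Fermat 79^(-1) ≡ 79^{95} ≡ 70 mod 97. Verify: 79 × 70 = 5530 ≡ 1 mod 97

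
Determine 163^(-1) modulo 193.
Since 193 is prime, by Fermat 163^(-1) ≡ 163^{191} ≡ 45 mod 193. Verify: 163 × 45 = 7335 ≡ 1 mod 193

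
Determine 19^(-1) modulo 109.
Since 109 is prime, by Fermat 19^(-1) ≡ 19^{107} ≡ 23 mod 109. Verify: 19 × 23 = 437 ≡ 1 mod 109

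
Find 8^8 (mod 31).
By repeated squaring (mod 31): 8^{1}≡8, 8^{2}≡2, 8^{4}≡4, 8^{8}≡16. So 8^{8} ≡ 16 (mod 31)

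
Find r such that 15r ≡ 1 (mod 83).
Since 83 is prime, by Fermat 15^(-1) ≡ 15^{81} ≡ 72 (mod 83). Verify: 15 × 72 = 1080 ≡ 1 (mod 83)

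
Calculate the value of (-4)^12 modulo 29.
By repeated squaring mod 29: (-4)^{1}≡25, (-4)^{2}≡16, (-4)^{4}≡24, (-4)^{8}≡25. Then (-4)^{12} = (-4)^{8+4} ≡ 25 × 24 ≡ 20 mod 29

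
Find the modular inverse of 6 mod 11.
Since 11 is prime, by Fermat 6^(-1) ≡ 6^{9} ≡ 2 mod 11. Verify: 6 × 2 = 12 ≡ 1 mod 11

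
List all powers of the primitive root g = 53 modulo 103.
53^1, 53^2, ..., 53^{102} mod 103: [53, 28, 42, 63, 43, 13, 71, 55, 31, 98, 44, 66, 99, 97, 94, 38, 57, 34, 51, 25, 89, 82, 20, 30, 45, 16, 24, 36, 54, 81, 70, 2, 3, 56, 84, 23, 86, 26, 39, 7, 62, 93, 88, 29, 95, 91, 85, 76, 11, 68, 102, 50, 75, 61, 40, 60, 90, 32, 48, 72, 5, 59, 37, 4, 6, 9, 65, 46, 69, 52, 78, 14, 21, 83, 73, 58, 87, 79, 67, 49, 22, 33, 101, 100, 47, 19, 80, 17, 77, 64, 96, 41, 10, 15, 74, 8, 12, 18, 27, 92, 35, 1]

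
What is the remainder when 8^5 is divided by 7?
By repeated squaring mod 7: 8^{1}≡1, 8^{2}≡1, 8^{4}≡1. Then 8^{5} = 8^{4+1} ≡ 1 × 1 ≡ 1 mod 7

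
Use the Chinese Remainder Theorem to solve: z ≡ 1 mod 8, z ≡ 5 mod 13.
M = 8 × 13 = 104. M₁ = 13, y₁ ≡ 5 mod 8. M₂ = 8, y₂ ≡ 5 mod 13. z = 1×13×5 + 5×8×5 ≡ 57 mod 104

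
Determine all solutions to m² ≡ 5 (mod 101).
The square roots of 5 mod 101 are 56 and 45. Verify: 56² = 3136 ≡ 5 (mod 101)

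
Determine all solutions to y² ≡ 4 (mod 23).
The square roots of 4 mod 23 are 2 and 21. Verify: 2² = 4 ≡ 4 (mod 23)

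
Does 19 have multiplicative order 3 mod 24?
Powers of 19 mod 24: 19^1≡19, 19^2≡1. Already 19^2≡1, so the order is 2 < 3. No, the actual order is 2.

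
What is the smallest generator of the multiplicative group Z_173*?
g = 2. Powers: [2, 4, 8, 16, 32, 64, 128, 83, 166, 159, ...] generates all 172 non-zero residues.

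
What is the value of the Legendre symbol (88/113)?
(88/113) = 88^{56} mod 113 = 1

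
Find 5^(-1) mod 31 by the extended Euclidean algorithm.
Extended GCD: 5(-6) + 31(1) = 1. So 5^(-1) ≡ -6 ≡ 25 mod 31. Verify: 5 × 25 = 125 ≡ 1 mod 31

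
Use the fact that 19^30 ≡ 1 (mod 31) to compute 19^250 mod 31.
By Fermat: 19^{30} ≡ 1 (mod 31). 250 ≡ 10 (mod 30). So 19^{250} ≡ 19^{10} ≡ 25 (mod 31)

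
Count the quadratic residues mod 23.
Exactly half the non-zero residues mod a prime are QRs: (23-1)/2 = 11.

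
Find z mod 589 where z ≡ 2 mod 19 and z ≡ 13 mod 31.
M = 19 × 31 = 589. M₁ = 31, y₁ ≡ 8 mod 19. M₂ = 19, y₂ ≡ 18 mod 31. z = 2×31×8 + 13×19×18 ≡ 230 mod 589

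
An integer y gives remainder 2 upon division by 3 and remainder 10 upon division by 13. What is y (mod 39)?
M = 3 × 13 = 39. M₁ = 13, y₁ ≡ 1 (mod 3). M₂ = 3, y₂ ≡ 9 (mod 13). y = 2×13×1 + 10×3×9 ≡ 23 (mod 39)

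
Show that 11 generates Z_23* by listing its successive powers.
11^1, 11^2, ..., 11^{22} mod 23: [11, 6, 20, 13, 5, 9, 7, 8, 19, 2, 22, 12, 17, 3, 10, 18, 14, 16, 15, 4, 21, 1]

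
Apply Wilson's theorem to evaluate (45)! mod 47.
(46)! = (45)! × (46) ≡ -1 (mod 47). So (45)! ≡ -1 × (46)^(-1) ≡ (-1)×(-1) = 1 (mod 47)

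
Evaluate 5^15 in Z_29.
By repeated squaring (mod 29): 5^{1}≡5, 5^{2}≡25, 5^{4}≡16, 5^{8}≡24. Then 5^{15} = 5^{8+4+2+1} ≡ 24 × 16 × 25 × 5 ≡ 5 (mod 29)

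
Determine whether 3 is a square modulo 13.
By Euler's criterion: 3^{6} ≡ 1 (mod 13). Since this equals 1, 3 is a QR.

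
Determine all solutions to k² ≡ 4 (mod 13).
The square roots of 4 mod 13 are 11 and 2. Verify: 11² = 121 ≡ 4 (mod 13)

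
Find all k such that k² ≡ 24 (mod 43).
The square roots of 24 mod 43 are 14 and 29. Verify: 14² = 196 ≡ 24 (mod 43)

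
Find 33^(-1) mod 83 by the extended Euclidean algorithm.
Extended GCD: 33(-5) + 83(2) = 1. So 33^(-1) ≡ -5 ≡ 78 mod 83. Verify: 33 × 78 = 2574 ≡ 1 mod 83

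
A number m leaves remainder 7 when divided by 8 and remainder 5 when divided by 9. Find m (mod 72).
M = 8 × 9 = 72. M₁ = 9, y₁ ≡ 1 (mod 8). M₂ = 8, y₂ ≡ 8 (mod 9). m = 7×9×1 + 5×8×8 ≡ 23 (mod 72)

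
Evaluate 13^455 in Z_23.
Using Fermat: 13^{22} ≡ 1 (mod 23). 455 ≡ 15 (mod 22). So 13^{455} ≡ 13^{15} ≡ 18 (mod 23)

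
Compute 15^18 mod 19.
Using Fermat: 15^{18} ≡ 1 mod 19. 18 ≡ 0 mod 18. So 15^{18} ≡ 15^{0} ≡ 1 mod 19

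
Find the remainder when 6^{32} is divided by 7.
By Fermat: 6^{6} ≡ 1 (mod 7). 32 = 5×6 + 2. So 6^{32} ≡ 6^{2} ≡ 1 (mod 7)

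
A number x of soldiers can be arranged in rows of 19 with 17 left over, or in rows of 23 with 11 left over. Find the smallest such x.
M = 19 × 23 = 437. M₁ = 23, y₁ ≡ 5 (mod 19). M₂ = 19, y₂ ≡ 17 (mod 23). x = 17×23×5 + 11×19×17 ≡ 264 (mod 437)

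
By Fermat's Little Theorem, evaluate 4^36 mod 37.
By Fermat's Little Theorem, 4^{36} ≡ 1 (mod 37) since 37 is prime and gcd(4, 37) = 1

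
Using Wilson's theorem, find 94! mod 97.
(96)! = (94)! × (95) × (96) ≡ -1 mod 97. So (94)! ≡ -1 × [(96)(95)]^(-1) ≡ 48 mod 97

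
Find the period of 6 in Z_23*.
Powers of 6 mod 23: 6^1≡6, 6^2≡13, 6^3≡9, 6^4≡8, 6^5≡2, 6^6≡12, 6^7≡3, 6^8≡18, 6^9≡16, 6^10≡4, 6^11≡1. So the order of 6 is 11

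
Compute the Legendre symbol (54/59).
(54/59) = 54^{29} mod 59 = -1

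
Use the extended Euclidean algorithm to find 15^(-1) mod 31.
Extended GCD: 15(-2) + 31(1) = 1. So 15^(-1) ≡ -2 ≡ 29 (mod 31). Verify: 15 × 29 = 435 ≡ 1 (mod 31)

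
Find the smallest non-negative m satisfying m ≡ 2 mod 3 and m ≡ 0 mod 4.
M = 3 × 4 = 12. M₁ = 4, y₁ ≡ 1 mod 3. M₂ = 3, y₂ ≡ 3 mod 4. m = 2×4×1 + 0×3×3 ≡ 8 mod 12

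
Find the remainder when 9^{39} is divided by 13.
By Fermat: 9^{12} ≡ 1 mod 13. 39 = 3×12 + 3. So 9^{39} ≡ 9^{3} ≡ 1 mod 13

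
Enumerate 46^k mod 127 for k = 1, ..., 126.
46^1, 46^2, ..., 46^{126} mod 127: [46, 84, 54, 71, 91, 122, 24, 88, 111, 26, 53, 25, 7, 68, 80, 124, 116, 2, 92, 41, 108, 15, 55, 117, 48, 49, 95, 52, 106, 50, 14, 9, 33, 121, 105, 4, 57, 82, 89, 30, 110, 107, 96, 98, 63, 104, 85, 100, 28, 18, 66, 115, 83, 8, 114, 37, 51, 60, 93, 87, 65, 69, 126, 81, 43, 73, 56, 36, 5, 103, 39, 16, 101, 74, 102, 120, 59, 47, 3, 11, 125, 35, 86, 19, 112, 72, 10, 79, 78, 32, 75, 21, 77, 113, 118, 94, 6, 22, 123, 70, 45, 38, 97, 17, 20, 31, 29, 64, 23, 42, 27, 99, 109, 61, 12, 44, 119, 13, 90, 76, 67, 34, 40, 62, 58, 1]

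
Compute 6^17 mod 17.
Using Fermat: 6^{16} ≡ 1 (mod 17). 17 ≡ 1 (mod 16). So 6^{17} ≡ 6^{1} ≡ 6 (mod 17)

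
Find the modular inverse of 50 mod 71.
Since 71 is prime, by Fermat 50^(-1) ≡ 50^{69} ≡ 27 mod 71. Verify: 50 × 27 = 1350 ≡ 1 mod 71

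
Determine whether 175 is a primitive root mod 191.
ord_191(175) divides 190. For each prime q|190: 175^{95}≡190, 175^{38}≡39, 175^{10}≡5, none ≡ 1. So 175 has order 190 and is a primitive root mod 191.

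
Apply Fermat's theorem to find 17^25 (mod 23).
By Fermat: 17^{22} ≡ 1 (mod 23). So 17^{25} = 17^{22} · 17^{3} ≡ 17^{3} ≡ 14 (mod 23)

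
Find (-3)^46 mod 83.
By repeated squaring mod 83: (-3)^{1}≡80, (-3)^{2}≡9, (-3)^{4}≡81, (-3)^{8}≡4, (-3)^{16}≡16, (-3)^{32}≡7. Then (-3)^{46} = (-3)^{32+8+4+2} ≡ 7 × 4 × 81 × 9 ≡ 77 mod 83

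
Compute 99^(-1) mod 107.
Since 107 is prime, by Fermat 99^(-1) ≡ 99^{105} ≡ 40 mod 107. Verify: 99 × 40 = 3960 ≡ 1 mod 107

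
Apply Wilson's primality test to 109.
(108)! mod 109 = 108. Since 108 ≡ -1 mod 109, 109 is prime.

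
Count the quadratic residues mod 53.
The squaring map on Z_53* is 2-to-1, so there are (52)/2 = 26 QRs.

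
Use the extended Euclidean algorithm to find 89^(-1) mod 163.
Extended GCD: 89(11) + 163(-6) = 1. So 89^(-1) ≡ 11 mod 163. Verify: 89 × 11 = 979 ≡ 1 mod 163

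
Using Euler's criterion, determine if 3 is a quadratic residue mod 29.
By Euler's criterion: 3^{14} ≡ 28 mod 29. Since this equals -1 (≡ 28), 3 is not a QR.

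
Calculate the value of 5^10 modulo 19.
By repeated squaring (mod 19): 5^{1}≡5, 5^{2}≡6, 5^{4}≡17, 5^{8}≡4. Then 5^{10} = 5^{8+2} ≡ 4 × 6 ≡ 5 (mod 19)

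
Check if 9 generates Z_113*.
9^{56} ≡ 1 (mod 113) and 56 < 112, so ord_113(9) = 56 ≠ 112 and 9 is not a primitive root.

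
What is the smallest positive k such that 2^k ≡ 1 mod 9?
Powers of 2 mod 9: 2^1≡2, 2^2≡4, 2^3≡8, 2^4≡7, 2^5≡5, 2^6≡1. ord_9(2) = 6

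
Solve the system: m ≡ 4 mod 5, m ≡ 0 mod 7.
M = 5 × 7 = 35. M₁ = 7, y₁ ≡ 3 mod 5. M₂ = 5, y₂ ≡ 3 mod 7. m = 4×7×3 + 0×5×3 ≡ 14 mod 35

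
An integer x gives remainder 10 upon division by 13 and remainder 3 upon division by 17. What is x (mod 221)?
M = 13 × 17 = 221. M₁ = 17, y₁ ≡ 10 (mod 13). M₂ = 13, y₂ ≡ 4 (mod 17). x = 10×17×10 + 3×13×4 ≡ 88 (mod 221)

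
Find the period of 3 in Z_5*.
Powers of 3 mod 5: 3^1≡3, 3^2≡4, 3^3≡2, 3^4≡1. So the order of 3 is 4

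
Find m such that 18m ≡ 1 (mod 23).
Since 23 is prime, by Fermat 18^(-1) ≡ 18^{21} ≡ 9 (mod 23). Verify: 18 × 9 = 162 ≡ 1 (mod 23)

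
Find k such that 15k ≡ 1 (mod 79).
Since 79 is prime, by Fermat 15^(-1) ≡ 15^{77} ≡ 58 (mod 79). Verify: 15 × 58 = 870 ≡ 1 (mod 79)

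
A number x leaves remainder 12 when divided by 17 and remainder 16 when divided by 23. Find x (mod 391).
M = 17 × 23 = 391. M₁ = 23, y₁ ≡ 3 (mod 17). M₂ = 17, y₂ ≡ 19 (mod 23). x = 12×23×3 + 16×17×19 ≡ 131 (mod 391)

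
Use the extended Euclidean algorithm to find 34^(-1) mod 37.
Extended GCD: 34(12) + 37(-11) = 1. So 34^(-1) ≡ 12 (mod 37). Verify: 34 × 12 = 408 ≡ 1 (mod 37)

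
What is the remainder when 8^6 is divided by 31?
By repeated squaring mod 31: 8^{1}≡8, 8^{2}≡2, 8^{4}≡4. Then 8^{6} = 8^{4+2} ≡ 4 × 2 ≡ 8 mod 31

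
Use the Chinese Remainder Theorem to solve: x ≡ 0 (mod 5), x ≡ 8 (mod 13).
M = 5 × 13 = 65. M₁ = 13, y₁ ≡ 2 (mod 5). M₂ = 5, y₂ ≡ 8 (mod 13). x = 0×13×2 + 8×5×8 ≡ 60 (mod 65)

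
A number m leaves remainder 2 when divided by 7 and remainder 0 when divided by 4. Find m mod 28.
M = 7 × 4 = 28. M₁ = 4, y₁ ≡ 2 mod 7. M₂ = 7, y₂ ≡ 3 mod 4. m = 2×4×2 + 0×7×3 ≡ 16 mod 28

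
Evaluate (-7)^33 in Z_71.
By repeated squaring (mod 71): (-7)^{1}≡64, (-7)^{2}≡49, (-7)^{4}≡58, (-7)^{8}≡27, (-7)^{16}≡19, (-7)^{32}≡6. Then (-7)^{33} = (-7)^{32+1} ≡ 6 × 64 ≡ 29 (mod 71)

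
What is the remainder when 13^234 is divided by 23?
Using Fermat: 13^{22} ≡ 1 (mod 23). 234 ≡ 14 (mod 22). So 13^{234} ≡ 13^{14} ≡ 12 (mod 23)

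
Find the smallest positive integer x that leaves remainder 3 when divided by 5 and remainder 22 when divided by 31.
M = 5 × 31 = 155. M₁ = 31, y₁ ≡ 1 (mod 5). M₂ = 5, y₂ ≡ 25 (mod 31). x = 3×31×1 + 22×5×25 ≡ 53 (mod 155)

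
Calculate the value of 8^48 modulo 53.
By repeated squaring (mod 53): 8^{1}≡8, 8^{2}≡11, 8^{4}≡15, 8^{8}≡13, 8^{16}≡10, 8^{32}≡47. Then 8^{48} = 8^{32+16} ≡ 47 × 10 ≡ 46 (mod 53)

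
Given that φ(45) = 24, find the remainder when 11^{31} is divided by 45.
By Euler: 11^{24} ≡ 1 mod 45 since gcd(11, 45) = 1. 31 = 1×24 + 7. So 11^{31} ≡ 11^{7} ≡ 11 mod 45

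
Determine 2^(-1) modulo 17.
Since 17 is prime, by Fermat 2^(-1) ≡ 2^{15} ≡ 9 mod 17. Verify: 2 × 9 = 18 ≡ 1 mod 17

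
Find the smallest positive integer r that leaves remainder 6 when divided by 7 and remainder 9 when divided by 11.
M = 7 × 11 = 77. M₁ = 11, y₁ ≡ 2 (mod 7). M₂ = 7, y₂ ≡ 8 (mod 11). r = 6×11×2 + 9×7×8 ≡ 20 (mod 77)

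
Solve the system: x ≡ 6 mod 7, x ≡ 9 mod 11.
M = 7 × 11 = 77. M₁ = 11, y₁ ≡ 2 mod 7. M₂ = 7, y₂ ≡ 8 mod 11. x = 6×11×2 + 9×7×8 ≡ 20 mod 77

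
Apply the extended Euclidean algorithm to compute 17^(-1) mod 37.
Extended GCD: 17(-13) + 37(6) = 1. So 17^(-1) ≡ -13 ≡ 24 (mod 37). Verify: 17 × 24 = 408 ≡ 1 (mod 37)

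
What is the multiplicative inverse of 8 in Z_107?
Since 107 is prime, by Fermat 8^(-1) ≡ 8^{105} ≡ 67 (mod 107). Verify: 8 × 67 = 536 ≡ 1 (mod 107)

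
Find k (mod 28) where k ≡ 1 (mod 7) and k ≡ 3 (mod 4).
M = 7 × 4 = 28. M₁ = 4, y₁ ≡ 2 (mod 7). M₂ = 7, y₂ ≡ 3 (mod 4). k = 1×4×2 + 3×7×3 ≡ 15 (mod 28)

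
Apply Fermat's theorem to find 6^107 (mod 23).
By Fermat: 6^{22} ≡ 1 (mod 23). 107 = 4×22 + 19. So 6^{107} ≡ 6^{19} ≡ 18 (mod 23)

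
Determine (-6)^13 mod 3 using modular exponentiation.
By repeated squaring mod 3: (-6)^{1}≡0, (-6)^{2}≡0, (-6)^{4}≡0, (-6)^{8}≡0. Then (-6)^{13} = (-6)^{8+4+1} ≡ 0 × 0 × 0 ≡ 0 mod 3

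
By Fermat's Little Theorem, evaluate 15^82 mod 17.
By Fermat: 15^{16} ≡ 1 mod 17. 82 = 5×16 + 2. So 15^{82} ≡ 15^{2} ≡ 4 mod 17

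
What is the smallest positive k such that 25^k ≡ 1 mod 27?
Powers of 25 mod 27: 25^1≡25, 25^2≡4, 25^3≡19, 25^4≡16, 25^5≡22, 25^6≡10, 25^7≡7, 25^8≡13, 25^9≡1. Order = 9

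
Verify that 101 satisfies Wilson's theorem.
(100)! mod 101 = 100. Since this equals -1 mod 101, Wilson confirms 101 is prime.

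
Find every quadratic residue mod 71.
QRs mod 71: {1, 2, 3, 4, 5, 6, 8, 9, 10, 12, 15, 16, 18, 19, 20, 24, 25, 27, 29, 30, 32, 36, 37, 38, 40, 43, 45, 48, 49, 50, 54, 57, 58, 60, 64}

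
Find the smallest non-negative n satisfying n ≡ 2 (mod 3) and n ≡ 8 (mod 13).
M = 3 × 13 = 39. M₁ = 13, y₁ ≡ 1 (mod 3). M₂ = 3, y₂ ≡ 9 (mod 13). n = 2×13×1 + 8×3×9 ≡ 8 (mod 39)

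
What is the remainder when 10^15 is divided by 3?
Using Fermat: 10^{2} ≡ 1 (mod 3). 15 ≡ 1 (mod 2). So 10^{15} ≡ 10^{1} ≡ 1 (mod 3)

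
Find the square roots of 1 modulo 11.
The square roots of 1 mod 11 are 1 and 10. Verify: 1² = 1 ≡ 1 (mod 11)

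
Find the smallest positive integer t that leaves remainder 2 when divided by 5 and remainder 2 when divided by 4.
M = 5 × 4 = 20. M₁ = 4, y₁ ≡ 4 (mod 5). M₂ = 5, y₂ ≡ 1 (mod 4). t = 2×4×4 + 2×5×1 ≡ 2 (mod 20)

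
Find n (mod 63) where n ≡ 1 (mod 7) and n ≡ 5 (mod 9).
M = 7 × 9 = 63. M₁ = 9, y₁ ≡ 4 (mod 7). M₂ = 7, y₂ ≡ 4 (mod 9). n = 1×9×4 + 5×7×4 ≡ 50 (mod 63)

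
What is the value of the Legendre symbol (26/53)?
(26/53) = 26^{26} mod 53 = -1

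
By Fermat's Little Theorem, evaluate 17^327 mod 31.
By Fermat: 17^{30} ≡ 1 (mod 31). 327 ≡ 27 (mod 30). So 17^{327} ≡ 17^{27} ≡ 29 (mod 31)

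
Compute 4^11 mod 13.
By repeated squaring (mod 13): 4^{1}≡4, 4^{2}≡3, 4^{4}≡9, 4^{8}≡3. Then 4^{11} = 4^{8+2+1} ≡ 3 × 3 × 4 ≡ 10 (mod 13)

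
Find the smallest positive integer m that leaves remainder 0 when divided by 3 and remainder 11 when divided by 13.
M = 3 × 13 = 39. M₁ = 13, y₁ ≡ 1 (mod 3). M₂ = 3, y₂ ≡ 9 (mod 13). m = 0×13×1 + 11×3×9 ≡ 24 (mod 39)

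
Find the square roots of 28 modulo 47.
The square roots of 28 mod 47 are 34 and 13. Verify: 34² = 1156 ≡ 28 (mod 47)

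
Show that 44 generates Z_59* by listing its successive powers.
44^1, 44^2, ..., 44^{58} mod 59: [44, 48, 47, 3, 14, 26, 23, 9, 42, 19, 10, 27, 8, 57, 30, 22, 24, 53, 31, 7, 13, 41, 34, 21, 39, 5, 43, 4, 58, 15, 11, 12, 56, 45, 33, 36, 50, 17, 40, 49, 32, 51, 2, 29, 37, 35, 6, 28, 52, 46, 18, 25, 38, 20, 54, 16, 55, 1]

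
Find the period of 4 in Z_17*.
Powers of 4 mod 17: 4^1≡4, 4^2≡16, 4^3≡13, 4^4≡1. So the order of 4 is 4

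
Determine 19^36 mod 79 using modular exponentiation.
By repeated squaring mod 79: 19^{1}≡19, 19^{2}≡45, 19^{4}≡50, 19^{8}≡51, 19^{16}≡73, 19^{32}≡36. Then 19^{36} = 19^{32+4} ≡ 36 × 50 ≡ 62 mod 79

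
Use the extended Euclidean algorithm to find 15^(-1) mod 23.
Extended GCD: 15(-3) + 23(2) = 1. So 15^(-1) ≡ -3 ≡ 20 mod 23. Verify: 15 × 20 = 300 ≡ 1 mod 23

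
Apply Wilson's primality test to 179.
(178)! mod 179 = 178. Since 178 ≡ -1 mod 179, 179 is prime.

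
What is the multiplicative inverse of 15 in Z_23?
Since 23 is prime, by Fermat 15^(-1) ≡ 15^{21} ≡ 20 mod 23. Verify: 15 × 20 = 300 ≡ 1 mod 23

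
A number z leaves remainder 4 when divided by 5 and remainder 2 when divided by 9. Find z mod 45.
M = 5 × 9 = 45. M₁ = 9, y₁ ≡ 4 mod 5. M₂ = 5, y₂ ≡ 2 mod 9. z = 4×9×4 + 2×5×2 ≡ 29 mod 45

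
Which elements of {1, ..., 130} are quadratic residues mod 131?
Squares in Z_131*: {1, 3, 4, 5, 7, 9, 11, 12, 13, 15, 16, 20, 21, 25, 27, 28, 33, 34, 35, 36, 38, 39, 41, 43, 44, 45, 46, 48, 49, 52, 53, 55, 58, 59, 60, 61, 62, 63, 64, 65, 74, 75, 77, 80, 81, 84, 89, 91, 94, 99, 100, 101, 102, 105, 107, 108, 109, 112, 113, 114, 117, 121, 123, 125, 129}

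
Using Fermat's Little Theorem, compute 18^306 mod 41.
By Fermat: 18^{40} ≡ 1 mod 41. 306 ≡ 26 mod 40. So 18^{306} ≡ 18^{26} ≡ 18 mod 41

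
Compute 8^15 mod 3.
Using Fermat: 8^{2} ≡ 1 mod 3. 15 ≡ 1 mod 2. So 8^{15} ≡ 8^{1} ≡ 2 mod 3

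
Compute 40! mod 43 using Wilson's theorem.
(42)! = (40)! × (41) × (42) ≡ -1 mod 43. So (40)! ≡ -1 × [(42)(41)]^(-1) ≡ 21 mod 43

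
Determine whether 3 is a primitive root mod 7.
ord_7(3) divides 6. For each prime q|6: 3^{3}≡6, 3^{2}≡2, none ≡ 1. So 3 has order 6 and is a primitive root mod 7.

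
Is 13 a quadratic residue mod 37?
By Euler's criterion: 13^{18} ≡ 36 (mod 37). Since this equals -1 (≡ 36), 13 is not a QR.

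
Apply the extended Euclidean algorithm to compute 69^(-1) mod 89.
Extended GCD: 69(40) + 89(-31) = 1. So 69^(-1) ≡ 40 (mod 89). Verify: 69 × 40 = 2760 ≡ 1 (mod 89)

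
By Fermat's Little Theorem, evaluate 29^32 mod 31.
By Fermat: 29^{30} ≡ 1 mod 31. So 29^{32} = 29^{30} · 29^{2} ≡ 29^{2} ≡ 4 mod 31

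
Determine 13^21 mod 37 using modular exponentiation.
By repeated squaring (mod 37): 13^{1}≡13, 13^{2}≡21, 13^{4}≡34, 13^{8}≡9, 13^{16}≡7. Then 13^{21} = 13^{16+4+1} ≡ 7 × 34 × 13 ≡ 23 (mod 37)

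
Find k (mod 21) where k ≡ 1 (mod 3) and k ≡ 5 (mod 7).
M = 3 × 7 = 21. M₁ = 7, y₁ ≡ 1 (mod 3). M₂ = 3, y₂ ≡ 5 (mod 7). k = 1×7×1 + 5×3×5 ≡ 19 (mod 21)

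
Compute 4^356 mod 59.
Using Fermat: 4^{58} ≡ 1 mod 59. 356 ≡ 8 mod 58. So 4^{356} ≡ 4^{8} ≡ 46 mod 59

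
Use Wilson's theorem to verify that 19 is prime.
(18)! mod 19 = 18. Since this equals -1 (mod 19), Wilson confirms 19 is prime.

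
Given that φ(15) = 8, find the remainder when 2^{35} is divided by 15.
By Euler: 2^{8} ≡ 1 mod 15 since gcd(2, 15) = 1. 35 = 4×8 + 3. So 2^{35} ≡ 2^{3} ≡ 8 mod 15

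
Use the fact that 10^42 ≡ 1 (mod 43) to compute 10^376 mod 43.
By Fermat: 10^{42} ≡ 1 (mod 43). 376 ≡ 40 (mod 42). So 10^{376} ≡ 10^{40} ≡ 40 (mod 43)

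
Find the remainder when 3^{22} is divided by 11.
By Fermat: 3^{10} ≡ 1 (mod 11). 22 = 2×10 + 2. So 3^{22} ≡ 3^{2} ≡ 9 (mod 11)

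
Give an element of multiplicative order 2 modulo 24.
5 has order 2 mod 24 since 5^{2} ≡ 1 mod 24 and no smaller power works.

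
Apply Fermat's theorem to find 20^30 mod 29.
By Fermat: 20^{28} ≡ 1 mod 29. So 20^{30} = 20^{28} · 20^{2} ≡ 20^{2} ≡ 23 mod 29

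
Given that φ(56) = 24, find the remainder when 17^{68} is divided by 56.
By Euler: 17^{24} ≡ 1 mod 56 since gcd(17, 56) = 1. 68 = 2×24 + 20. So 17^{68} ≡ 17^{20} ≡ 9 mod 56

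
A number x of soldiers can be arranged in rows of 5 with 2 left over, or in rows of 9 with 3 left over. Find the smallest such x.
M = 5 × 9 = 45. M₁ = 9, y₁ ≡ 4 (mod 5). M₂ = 5, y₂ ≡ 2 (mod 9). x = 2×9×4 + 3×5×2 ≡ 12 (mod 45)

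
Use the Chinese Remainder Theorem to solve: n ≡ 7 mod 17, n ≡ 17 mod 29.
M = 17 × 29 = 493. M₁ = 29, y₁ ≡ 10 mod 17. M₂ = 17, y₂ ≡ 12 mod 29. n = 7×29×10 + 17×17×12 ≡ 75 mod 493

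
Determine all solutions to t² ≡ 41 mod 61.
The square roots of 41 mod 61 are 38 and 23. Verify: 38² = 1444 ≡ 41 mod 61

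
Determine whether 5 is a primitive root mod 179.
5^{89} ≡ 1 mod 179 and 89 < 178, so ord_179(5) = 89 ≠ 178 and 5 is not a primitive root.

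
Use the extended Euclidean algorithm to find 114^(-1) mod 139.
Extended GCD: 114(50) + 139(-41) = 1. So 114^(-1) ≡ 50 mod 139. Verify: 114 × 50 = 5700 ≡ 1 mod 139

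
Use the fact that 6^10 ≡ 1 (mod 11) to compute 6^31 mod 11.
By Fermat: 6^{10} ≡ 1 (mod 11). 31 = 3×10 + 1. So 6^{31} ≡ 6^{1} ≡ 6 (mod 11)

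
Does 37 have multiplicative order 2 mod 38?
Powers of 37 mod 38: 37^1≡37, 37^2≡1. First k with 37^k≡1 is k=2. Yes, ord_38(37) = 2.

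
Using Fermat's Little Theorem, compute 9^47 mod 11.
By Fermat: 9^{10} ≡ 1 (mod 11). 47 = 4×10 + 7. So 9^{47} ≡ 9^{7} ≡ 4 (mod 11)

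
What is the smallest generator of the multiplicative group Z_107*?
g = 2. Powers: [2, 4, 8, 16, 32, 64, 21, ...] generates all 106 non-zero residues.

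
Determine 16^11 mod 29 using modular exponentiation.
By repeated squaring mod 29: 16^{1}≡16, 16^{2}≡24, 16^{4}≡25, 16^{8}≡16. Then 16^{11} = 16^{8+2+1} ≡ 16 × 24 × 16 ≡ 25 mod 29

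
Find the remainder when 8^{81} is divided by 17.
By Fermat: 8^{16} ≡ 1 (mod 17). 81 = 5×16 + 1. So 8^{81} ≡ 8^{1} ≡ 8 (mod 17)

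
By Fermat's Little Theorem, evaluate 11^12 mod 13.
By Fermat's Little Theorem, 11^{12} ≡ 1 mod 13 since 13 is prime and gcd(11, 13) = 1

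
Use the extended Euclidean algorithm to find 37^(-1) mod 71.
Extended GCD: 37(-23) + 71(12) = 1. So 37^(-1) ≡ -23 ≡ 48 mod 71. Verify: 37 × 48 = 1776 ≡ 1 mod 71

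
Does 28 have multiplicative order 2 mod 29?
Powers of 28 mod 29: 28^1≡28, 28^2≡1. First k with 28^k≡1 is k=2. Yes, ord_29(28) = 2.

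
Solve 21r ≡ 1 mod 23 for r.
Since 23 is prime, by Fermat 21^(-1) ≡ 21^{21} ≡ 11 mod 23. Verify: 21 × 11 = 231 ≡ 1 mod 23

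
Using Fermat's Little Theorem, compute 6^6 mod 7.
By Fermat's Little Theorem, 6^{6} ≡ 1 (mod 7) since 7 is prime and gcd(6, 7) = 1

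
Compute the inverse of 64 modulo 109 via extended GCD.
Extended GCD: 64(46) + 109(-27) = 1. So 64^(-1) ≡ 46 mod 109. Verify: 64 × 46 = 2944 ≡ 1 mod 109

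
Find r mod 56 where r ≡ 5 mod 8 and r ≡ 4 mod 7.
M = 8 × 7 = 56. M₁ = 7, y₁ ≡ 7 mod 8. M₂ = 8, y₂ ≡ 1 mod 7. r = 5×7×7 + 4×8×1 ≡ 53 mod 56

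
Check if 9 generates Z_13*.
9^{3} ≡ 1 (mod 13) and 3 < 12, so ord_13(9) = 3 ≠ 12 and 9 is not a primitive root.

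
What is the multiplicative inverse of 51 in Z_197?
Since 197 is prime, by Fermat 51^(-1) ≡ 51^{195} ≡ 85 mod 197. Verify: 51 × 85 = 4335 ≡ 1 mod 197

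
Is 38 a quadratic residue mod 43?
By Euler's criterion: 38^{21} ≡ 1 mod 43. Since this equals 1, 38 is a QR.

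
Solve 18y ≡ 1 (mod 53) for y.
Since 53 is prime, by Fermat 18^(-1) ≡ 18^{51} ≡ 3 (mod 53). Verify: 18 × 3 = 54 ≡ 1 (mod 53)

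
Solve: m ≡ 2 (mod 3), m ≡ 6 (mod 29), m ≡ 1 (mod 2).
M = 3 × 29 × 2 = 174. M₁ = 58, y₁ ≡ 1 (mod 3). M₂ = 6, y₂ ≡ 5 (mod 29). M₃ = 87, y₃ ≡ 1 (mod 2). m = 2×58×1 + 6×6×5 + 1×87×1 ≡ 35 (mod 174)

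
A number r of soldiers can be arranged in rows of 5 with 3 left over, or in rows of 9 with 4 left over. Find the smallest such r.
M = 5 × 9 = 45. M₁ = 9, y₁ ≡ 4 (mod 5). M₂ = 5, y₂ ≡ 2 (mod 9). r = 3×9×4 + 4×5×2 ≡ 13 (mod 45)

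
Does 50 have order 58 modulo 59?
ord_59(50) divides 58. For each prime q|58: 50^{29}≡58, 50^{2}≡22, none ≡ 1. So 50 has order 58 and is a primitive root mod 59.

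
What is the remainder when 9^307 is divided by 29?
Using Fermat: 9^{28} ≡ 1 mod 29. 307 ≡ 27 mod 28. So 9^{307} ≡ 9^{27} ≡ 13 mod 29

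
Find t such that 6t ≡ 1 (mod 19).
Since 19 is prime, by Fermat 6^(-1) ≡ 6^{17} ≡ 16 (mod 19). Verify: 6 × 16 = 96 ≡ 1 (mod 19)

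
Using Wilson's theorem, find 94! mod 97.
(96)! = (94)! × (95) × (96) ≡ -1 mod 97. So (94)! ≡ -1 × [(96)(95)]^(-1) ≡ 48 mod 97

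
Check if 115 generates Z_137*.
115^{17} ≡ 1 mod 137 and 17 < 136, so ord_137(115) = 17 ≠ 136 and 115 is not a primitive root.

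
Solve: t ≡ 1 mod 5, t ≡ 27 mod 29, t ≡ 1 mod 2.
M = 5 × 29 × 2 = 290. M₁ = 58, y₁ ≡ 2 mod 5. M₂ = 10, y₂ ≡ 3 mod 29. M₃ = 145, y₃ ≡ 1 mod 2. t = 1×58×2 + 27×10×3 + 1×145×1 ≡ 201 mod 290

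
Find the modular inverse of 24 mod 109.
Since 109 is prime, by Fermat 24^(-1) ≡ 24^{107} ≡ 50 (mod 109). Verify: 24 × 50 = 1200 ≡ 1 (mod 109)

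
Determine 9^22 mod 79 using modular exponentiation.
By repeated squaring mod 79: 9^{1}≡9, 9^{2}≡2, 9^{4}≡4, 9^{8}≡16, 9^{16}≡19. Then 9^{22} = 9^{16+4+2} ≡ 19 × 4 × 2 ≡ 73 mod 79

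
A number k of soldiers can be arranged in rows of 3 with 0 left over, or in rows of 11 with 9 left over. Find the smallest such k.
M = 3 × 11 = 33. M₁ = 11, y₁ ≡ 2 mod 3. M₂ = 3, y₂ ≡ 4 mod 11. k = 0×11×2 + 9×3×4 ≡ 9 mod 33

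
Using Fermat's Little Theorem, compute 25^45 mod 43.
By Fermat: 25^{42} ≡ 1 (mod 43). So 25^{45} = 25^{42} · 25^{3} ≡ 25^{3} ≡ 16 (mod 43)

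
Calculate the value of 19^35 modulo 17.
Using Fermat: 19^{16} ≡ 1 (mod 17). 35 ≡ 3 (mod 16). So 19^{35} ≡ 19^{3} ≡ 8 (mod 17)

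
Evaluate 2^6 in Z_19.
By repeated squaring mod 19: 2^{1}≡2, 2^{2}≡4, 2^{4}≡16. Then 2^{6} = 2^{4+2} ≡ 16 × 4 ≡ 7 mod 19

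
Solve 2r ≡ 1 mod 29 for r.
Since 29 is prime, by Fermat 2^(-1) ≡ 2^{27} ≡ 15 mod 29. Verify: 2 × 15 = 30 ≡ 1 mod 29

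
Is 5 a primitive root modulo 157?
ord_157(5) divides 156. For each prime q|156: 5^{78}≡156, 5^{52}≡12, 5^{12}≡130, none ≡ 1. So 5 has order 156 and is a primitive root mod 157.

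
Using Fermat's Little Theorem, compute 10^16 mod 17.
By Fermat's Little Theorem, 10^{16} ≡ 1 mod 17 since 17 is prime and gcd(10, 17) = 1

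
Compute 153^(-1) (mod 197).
Since 197 is prime, by Fermat 153^(-1) ≡ 153^{195} ≡ 94 (mod 197). Verify: 153 × 94 = 14382 ≡ 1 (mod 197)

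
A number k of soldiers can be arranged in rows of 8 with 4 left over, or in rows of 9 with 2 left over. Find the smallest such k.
M = 8 × 9 = 72. M₁ = 9, y₁ ≡ 1 (mod 8). M₂ = 8, y₂ ≡ 8 (mod 9). k = 4×9×1 + 2×8×8 ≡ 20 (mod 72)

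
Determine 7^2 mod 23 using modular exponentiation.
7^{2} = 49 ≡ 3 mod 23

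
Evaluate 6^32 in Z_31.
Using Fermat: 6^{30} ≡ 1 (mod 31). 32 ≡ 2 (mod 30). So 6^{32} ≡ 6^{2} ≡ 5 (mod 31)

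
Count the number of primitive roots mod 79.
A prime p has φ(p-1) primitive roots; here φ(78) = 24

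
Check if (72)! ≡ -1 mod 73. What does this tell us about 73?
(72)! mod 73 = 72. Since this equals -1 mod 73, Wilson confirms 73 is prime.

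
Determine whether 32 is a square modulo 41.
By Euler's criterion: 32^{20} ≡ 1 mod 41. Since this equals 1, 32 is a QR.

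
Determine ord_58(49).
Powers of 49 mod 58: 49^1≡49, 49^2≡23, 49^3≡25, 49^4≡7, 49^5≡53, 49^6≡45, 49^7≡1. ord_58(49) = 7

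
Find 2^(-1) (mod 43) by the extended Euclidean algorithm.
Extended GCD: 2(-21) + 43(1) = 1. So 2^(-1) ≡ -21 ≡ 22 (mod 43). Verify: 2 × 22 = 44 ≡ 1 (mod 43)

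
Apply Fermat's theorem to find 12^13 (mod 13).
By Fermat: 12^{12} ≡ 1 (mod 13). So 12^{13} = 12^{12} · 12^{1} ≡ 12^{1} ≡ 12 (mod 13)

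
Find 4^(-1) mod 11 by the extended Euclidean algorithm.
Extended GCD: 4(3) + 11(-1) = 1. So 4^(-1) ≡ 3 mod 11. Verify: 4 × 3 = 12 ≡ 1 mod 11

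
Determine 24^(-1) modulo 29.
Since 29 is prime, by Fermat 24^(-1) ≡ 24^{27} ≡ 23 (mod 29). Verify: 24 × 23 = 552 ≡ 1 (mod 29)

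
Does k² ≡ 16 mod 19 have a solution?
By Euler's criterion: 16^{9} ≡ 1 mod 19. Since this equals 1, 16 is a QR.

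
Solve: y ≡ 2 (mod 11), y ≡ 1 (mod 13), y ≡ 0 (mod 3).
M = 11 × 13 × 3 = 429. M₁ = 39, y₁ ≡ 2 (mod 11). M₂ = 33, y₂ ≡ 2 (mod 13). M₃ = 143, y₃ ≡ 2 (mod 3). y = 2×39×2 + 1×33×2 + 0×143×2 ≡ 222 (mod 429)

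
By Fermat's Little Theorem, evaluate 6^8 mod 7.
By Fermat: 6^{6} ≡ 1 mod 7. So 6^{8} = 6^{6} · 6^{2} ≡ 6^{2} ≡ 1 mod 7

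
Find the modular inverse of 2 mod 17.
Since 17 is prime, by Fermat 2^(-1) ≡ 2^{15} ≡ 9 mod 17. Verify: 2 × 9 = 18 ≡ 1 mod 17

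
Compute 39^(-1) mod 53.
Since 53 is prime, by Fermat 39^(-1) ≡ 39^{51} ≡ 34 mod 53. Verify: 39 × 34 = 1326 ≡ 1 mod 53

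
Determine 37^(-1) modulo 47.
Since 47 is prime, by Fermat 37^(-1) ≡ 37^{45} ≡ 14 mod 47. Verify: 37 × 14 = 518 ≡ 1 mod 47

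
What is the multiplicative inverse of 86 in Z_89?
Since 89 is prime, by Fermat 86^(-1) ≡ 86^{87} ≡ 59 mod 89. Verify: 86 × 59 = 5074 ≡ 1 mod 89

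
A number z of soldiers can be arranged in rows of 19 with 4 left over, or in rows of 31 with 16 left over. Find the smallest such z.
M = 19 × 31 = 589. M₁ = 31, y₁ ≡ 8 mod 19. M₂ = 19, y₂ ≡ 18 mod 31. z = 4×31×8 + 16×19×18 ≡ 574 mod 589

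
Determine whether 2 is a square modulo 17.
By Euler's criterion: 2^{8} ≡ 1 (mod 17). Since this equals 1, 2 is a QR.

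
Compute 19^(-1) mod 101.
Since 101 is prime, by Fermat 19^(-1) ≡ 19^{99} ≡ 16 mod 101. Verify: 19 × 16 = 304 ≡ 1 mod 101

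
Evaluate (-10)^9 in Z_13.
By repeated squaring mod 13: (-10)^{1}≡3, (-10)^{2}≡9, (-10)^{4}≡3, (-10)^{8}≡9. Then (-10)^{9} = (-10)^{8+1} ≡ 9 × 3 ≡ 1 mod 13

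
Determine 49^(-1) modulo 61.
Since 61 is prime, by Fermat 49^(-1) ≡ 49^{59} ≡ 5 mod 61. Verify: 49 × 5 = 245 ≡ 1 mod 61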